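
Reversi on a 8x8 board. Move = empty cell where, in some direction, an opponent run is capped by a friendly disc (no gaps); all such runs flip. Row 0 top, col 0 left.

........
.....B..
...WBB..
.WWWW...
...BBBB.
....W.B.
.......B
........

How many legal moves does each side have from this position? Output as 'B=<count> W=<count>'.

-- B to move --
(1,2): flips 2 -> legal
(1,3): flips 2 -> legal
(1,4): no bracket -> illegal
(2,0): no bracket -> illegal
(2,1): flips 1 -> legal
(2,2): flips 2 -> legal
(3,0): no bracket -> illegal
(3,5): no bracket -> illegal
(4,0): no bracket -> illegal
(4,1): no bracket -> illegal
(4,2): flips 1 -> legal
(5,3): no bracket -> illegal
(5,5): no bracket -> illegal
(6,3): flips 1 -> legal
(6,4): flips 1 -> legal
(6,5): flips 1 -> legal
B mobility = 8
-- W to move --
(0,4): no bracket -> illegal
(0,5): no bracket -> illegal
(0,6): flips 2 -> legal
(1,3): no bracket -> illegal
(1,4): flips 1 -> legal
(1,6): flips 1 -> legal
(2,6): flips 2 -> legal
(3,5): no bracket -> illegal
(3,6): flips 1 -> legal
(3,7): no bracket -> illegal
(4,2): no bracket -> illegal
(4,7): no bracket -> illegal
(5,2): flips 1 -> legal
(5,3): flips 1 -> legal
(5,5): flips 1 -> legal
(5,7): no bracket -> illegal
(6,5): no bracket -> illegal
(6,6): no bracket -> illegal
(7,6): no bracket -> illegal
(7,7): no bracket -> illegal
W mobility = 8

Answer: B=8 W=8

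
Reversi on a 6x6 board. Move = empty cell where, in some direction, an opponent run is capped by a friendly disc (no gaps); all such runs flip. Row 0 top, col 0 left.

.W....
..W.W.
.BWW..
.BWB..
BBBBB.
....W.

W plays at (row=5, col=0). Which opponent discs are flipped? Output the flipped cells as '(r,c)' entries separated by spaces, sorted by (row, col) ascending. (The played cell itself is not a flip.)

Dir NW: edge -> no flip
Dir N: opp run (4,0), next='.' -> no flip
Dir NE: opp run (4,1) capped by W -> flip
Dir W: edge -> no flip
Dir E: first cell '.' (not opp) -> no flip
Dir SW: edge -> no flip
Dir S: edge -> no flip
Dir SE: edge -> no flip

Answer: (4,1)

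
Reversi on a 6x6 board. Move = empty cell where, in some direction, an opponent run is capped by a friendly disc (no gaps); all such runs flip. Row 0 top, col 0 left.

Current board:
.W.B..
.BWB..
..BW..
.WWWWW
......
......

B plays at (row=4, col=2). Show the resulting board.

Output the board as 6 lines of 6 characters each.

Answer: .W.B..
.BWB..
..BW..
.WBWWW
..B...
......

Derivation:
Place B at (4,2); scan 8 dirs for brackets.
Dir NW: opp run (3,1), next='.' -> no flip
Dir N: opp run (3,2) capped by B -> flip
Dir NE: opp run (3,3), next='.' -> no flip
Dir W: first cell '.' (not opp) -> no flip
Dir E: first cell '.' (not opp) -> no flip
Dir SW: first cell '.' (not opp) -> no flip
Dir S: first cell '.' (not opp) -> no flip
Dir SE: first cell '.' (not opp) -> no flip
All flips: (3,2)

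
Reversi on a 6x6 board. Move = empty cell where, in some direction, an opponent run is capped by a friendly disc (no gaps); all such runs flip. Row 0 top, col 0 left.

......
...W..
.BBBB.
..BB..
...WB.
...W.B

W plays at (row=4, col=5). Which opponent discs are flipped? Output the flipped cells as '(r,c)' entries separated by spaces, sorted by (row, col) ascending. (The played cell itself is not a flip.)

Answer: (4,4)

Derivation:
Dir NW: first cell '.' (not opp) -> no flip
Dir N: first cell '.' (not opp) -> no flip
Dir NE: edge -> no flip
Dir W: opp run (4,4) capped by W -> flip
Dir E: edge -> no flip
Dir SW: first cell '.' (not opp) -> no flip
Dir S: opp run (5,5), next=edge -> no flip
Dir SE: edge -> no flip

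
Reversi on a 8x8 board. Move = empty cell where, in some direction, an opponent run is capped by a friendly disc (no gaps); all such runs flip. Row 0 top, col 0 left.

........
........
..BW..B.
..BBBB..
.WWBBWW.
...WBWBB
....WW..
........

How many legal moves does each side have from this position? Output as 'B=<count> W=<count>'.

-- B to move --
(1,2): flips 1 -> legal
(1,3): flips 1 -> legal
(1,4): flips 1 -> legal
(2,4): flips 1 -> legal
(3,0): no bracket -> illegal
(3,1): no bracket -> illegal
(3,6): flips 2 -> legal
(3,7): no bracket -> illegal
(4,0): flips 2 -> legal
(4,7): flips 2 -> legal
(5,0): flips 1 -> legal
(5,1): flips 1 -> legal
(5,2): flips 2 -> legal
(6,2): flips 1 -> legal
(6,3): flips 1 -> legal
(6,6): flips 1 -> legal
(7,3): no bracket -> illegal
(7,4): flips 2 -> legal
(7,5): flips 3 -> legal
(7,6): flips 1 -> legal
B mobility = 16
-- W to move --
(1,1): flips 3 -> legal
(1,2): flips 2 -> legal
(1,3): no bracket -> illegal
(1,5): no bracket -> illegal
(1,6): no bracket -> illegal
(1,7): flips 3 -> legal
(2,1): flips 4 -> legal
(2,4): flips 5 -> legal
(2,5): flips 1 -> legal
(2,7): no bracket -> illegal
(3,1): no bracket -> illegal
(3,6): no bracket -> illegal
(3,7): no bracket -> illegal
(4,7): flips 1 -> legal
(5,2): no bracket -> illegal
(6,3): flips 1 -> legal
(6,6): flips 1 -> legal
(6,7): flips 1 -> legal
W mobility = 10

Answer: B=16 W=10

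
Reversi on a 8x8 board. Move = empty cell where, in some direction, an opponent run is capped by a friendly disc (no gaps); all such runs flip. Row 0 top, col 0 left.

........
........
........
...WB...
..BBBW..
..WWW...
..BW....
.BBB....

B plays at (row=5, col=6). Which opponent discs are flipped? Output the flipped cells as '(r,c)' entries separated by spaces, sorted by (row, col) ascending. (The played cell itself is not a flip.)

Dir NW: opp run (4,5) capped by B -> flip
Dir N: first cell '.' (not opp) -> no flip
Dir NE: first cell '.' (not opp) -> no flip
Dir W: first cell '.' (not opp) -> no flip
Dir E: first cell '.' (not opp) -> no flip
Dir SW: first cell '.' (not opp) -> no flip
Dir S: first cell '.' (not opp) -> no flip
Dir SE: first cell '.' (not opp) -> no flip

Answer: (4,5)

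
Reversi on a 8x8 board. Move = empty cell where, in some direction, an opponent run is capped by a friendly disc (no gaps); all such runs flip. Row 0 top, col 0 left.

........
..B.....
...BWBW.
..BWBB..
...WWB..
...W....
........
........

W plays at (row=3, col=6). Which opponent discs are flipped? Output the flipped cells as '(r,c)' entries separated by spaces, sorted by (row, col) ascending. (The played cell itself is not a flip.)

Dir NW: opp run (2,5), next='.' -> no flip
Dir N: first cell 'W' (not opp) -> no flip
Dir NE: first cell '.' (not opp) -> no flip
Dir W: opp run (3,5) (3,4) capped by W -> flip
Dir E: first cell '.' (not opp) -> no flip
Dir SW: opp run (4,5), next='.' -> no flip
Dir S: first cell '.' (not opp) -> no flip
Dir SE: first cell '.' (not opp) -> no flip

Answer: (3,4) (3,5)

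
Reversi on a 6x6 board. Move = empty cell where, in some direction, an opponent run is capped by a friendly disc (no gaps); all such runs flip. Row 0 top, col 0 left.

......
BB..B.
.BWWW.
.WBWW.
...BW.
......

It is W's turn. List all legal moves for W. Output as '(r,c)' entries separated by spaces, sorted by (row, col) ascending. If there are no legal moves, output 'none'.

Answer: (0,0) (0,1) (0,4) (0,5) (2,0) (4,1) (4,2) (5,2) (5,3)

Derivation:
(0,0): flips 1 -> legal
(0,1): flips 2 -> legal
(0,2): no bracket -> illegal
(0,3): no bracket -> illegal
(0,4): flips 1 -> legal
(0,5): flips 1 -> legal
(1,2): no bracket -> illegal
(1,3): no bracket -> illegal
(1,5): no bracket -> illegal
(2,0): flips 1 -> legal
(2,5): no bracket -> illegal
(3,0): no bracket -> illegal
(4,1): flips 1 -> legal
(4,2): flips 2 -> legal
(5,2): flips 1 -> legal
(5,3): flips 1 -> legal
(5,4): no bracket -> illegal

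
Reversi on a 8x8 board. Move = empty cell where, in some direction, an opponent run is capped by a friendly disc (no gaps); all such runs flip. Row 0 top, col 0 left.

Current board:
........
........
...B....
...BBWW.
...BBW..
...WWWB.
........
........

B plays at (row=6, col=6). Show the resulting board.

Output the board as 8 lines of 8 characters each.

Place B at (6,6); scan 8 dirs for brackets.
Dir NW: opp run (5,5) capped by B -> flip
Dir N: first cell 'B' (not opp) -> no flip
Dir NE: first cell '.' (not opp) -> no flip
Dir W: first cell '.' (not opp) -> no flip
Dir E: first cell '.' (not opp) -> no flip
Dir SW: first cell '.' (not opp) -> no flip
Dir S: first cell '.' (not opp) -> no flip
Dir SE: first cell '.' (not opp) -> no flip
All flips: (5,5)

Answer: ........
........
...B....
...BBWW.
...BBW..
...WWBB.
......B.
........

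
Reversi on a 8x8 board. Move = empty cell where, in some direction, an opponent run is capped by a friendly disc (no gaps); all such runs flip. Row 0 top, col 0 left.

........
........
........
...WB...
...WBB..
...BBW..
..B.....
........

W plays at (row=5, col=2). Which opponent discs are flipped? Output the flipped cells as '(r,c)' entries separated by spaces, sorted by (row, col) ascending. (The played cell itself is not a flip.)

Dir NW: first cell '.' (not opp) -> no flip
Dir N: first cell '.' (not opp) -> no flip
Dir NE: first cell 'W' (not opp) -> no flip
Dir W: first cell '.' (not opp) -> no flip
Dir E: opp run (5,3) (5,4) capped by W -> flip
Dir SW: first cell '.' (not opp) -> no flip
Dir S: opp run (6,2), next='.' -> no flip
Dir SE: first cell '.' (not opp) -> no flip

Answer: (5,3) (5,4)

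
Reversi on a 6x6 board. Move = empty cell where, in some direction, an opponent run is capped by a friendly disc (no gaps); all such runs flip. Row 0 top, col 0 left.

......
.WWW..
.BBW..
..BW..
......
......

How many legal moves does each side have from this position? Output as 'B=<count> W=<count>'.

Answer: B=9 W=5

Derivation:
-- B to move --
(0,0): flips 1 -> legal
(0,1): flips 1 -> legal
(0,2): flips 1 -> legal
(0,3): flips 1 -> legal
(0,4): flips 1 -> legal
(1,0): no bracket -> illegal
(1,4): flips 1 -> legal
(2,0): no bracket -> illegal
(2,4): flips 1 -> legal
(3,4): flips 1 -> legal
(4,2): no bracket -> illegal
(4,3): no bracket -> illegal
(4,4): flips 1 -> legal
B mobility = 9
-- W to move --
(1,0): no bracket -> illegal
(2,0): flips 2 -> legal
(3,0): flips 1 -> legal
(3,1): flips 3 -> legal
(4,1): flips 1 -> legal
(4,2): flips 2 -> legal
(4,3): no bracket -> illegal
W mobility = 5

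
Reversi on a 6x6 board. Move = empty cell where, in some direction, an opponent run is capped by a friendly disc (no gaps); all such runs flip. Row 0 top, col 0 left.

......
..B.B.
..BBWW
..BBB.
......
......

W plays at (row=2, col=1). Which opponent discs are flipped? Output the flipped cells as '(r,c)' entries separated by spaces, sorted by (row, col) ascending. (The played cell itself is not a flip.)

Dir NW: first cell '.' (not opp) -> no flip
Dir N: first cell '.' (not opp) -> no flip
Dir NE: opp run (1,2), next='.' -> no flip
Dir W: first cell '.' (not opp) -> no flip
Dir E: opp run (2,2) (2,3) capped by W -> flip
Dir SW: first cell '.' (not opp) -> no flip
Dir S: first cell '.' (not opp) -> no flip
Dir SE: opp run (3,2), next='.' -> no flip

Answer: (2,2) (2,3)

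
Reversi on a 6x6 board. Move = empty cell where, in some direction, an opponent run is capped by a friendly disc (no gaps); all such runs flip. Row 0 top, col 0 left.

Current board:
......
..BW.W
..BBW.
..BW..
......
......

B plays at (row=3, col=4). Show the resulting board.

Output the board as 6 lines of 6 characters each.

Place B at (3,4); scan 8 dirs for brackets.
Dir NW: first cell 'B' (not opp) -> no flip
Dir N: opp run (2,4), next='.' -> no flip
Dir NE: first cell '.' (not opp) -> no flip
Dir W: opp run (3,3) capped by B -> flip
Dir E: first cell '.' (not opp) -> no flip
Dir SW: first cell '.' (not opp) -> no flip
Dir S: first cell '.' (not opp) -> no flip
Dir SE: first cell '.' (not opp) -> no flip
All flips: (3,3)

Answer: ......
..BW.W
..BBW.
..BBB.
......
......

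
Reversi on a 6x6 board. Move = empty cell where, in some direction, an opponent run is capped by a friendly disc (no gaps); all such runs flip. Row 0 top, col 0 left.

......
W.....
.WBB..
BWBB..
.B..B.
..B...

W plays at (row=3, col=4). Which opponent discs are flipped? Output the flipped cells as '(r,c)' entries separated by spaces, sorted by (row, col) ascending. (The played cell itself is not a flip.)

Dir NW: opp run (2,3), next='.' -> no flip
Dir N: first cell '.' (not opp) -> no flip
Dir NE: first cell '.' (not opp) -> no flip
Dir W: opp run (3,3) (3,2) capped by W -> flip
Dir E: first cell '.' (not opp) -> no flip
Dir SW: first cell '.' (not opp) -> no flip
Dir S: opp run (4,4), next='.' -> no flip
Dir SE: first cell '.' (not opp) -> no flip

Answer: (3,2) (3,3)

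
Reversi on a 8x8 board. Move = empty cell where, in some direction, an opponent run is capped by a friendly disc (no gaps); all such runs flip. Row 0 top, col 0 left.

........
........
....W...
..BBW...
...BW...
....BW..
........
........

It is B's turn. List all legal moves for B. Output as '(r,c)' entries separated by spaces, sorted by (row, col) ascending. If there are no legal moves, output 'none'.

Answer: (1,4) (1,5) (2,5) (3,5) (4,5) (5,6) (6,6)

Derivation:
(1,3): no bracket -> illegal
(1,4): flips 3 -> legal
(1,5): flips 1 -> legal
(2,3): no bracket -> illegal
(2,5): flips 1 -> legal
(3,5): flips 1 -> legal
(4,5): flips 1 -> legal
(4,6): no bracket -> illegal
(5,3): no bracket -> illegal
(5,6): flips 1 -> legal
(6,4): no bracket -> illegal
(6,5): no bracket -> illegal
(6,6): flips 2 -> legal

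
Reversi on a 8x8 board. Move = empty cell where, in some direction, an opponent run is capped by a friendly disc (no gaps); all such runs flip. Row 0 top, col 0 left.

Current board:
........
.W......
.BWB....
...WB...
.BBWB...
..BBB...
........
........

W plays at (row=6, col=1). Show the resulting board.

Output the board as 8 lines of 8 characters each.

Place W at (6,1); scan 8 dirs for brackets.
Dir NW: first cell '.' (not opp) -> no flip
Dir N: first cell '.' (not opp) -> no flip
Dir NE: opp run (5,2) capped by W -> flip
Dir W: first cell '.' (not opp) -> no flip
Dir E: first cell '.' (not opp) -> no flip
Dir SW: first cell '.' (not opp) -> no flip
Dir S: first cell '.' (not opp) -> no flip
Dir SE: first cell '.' (not opp) -> no flip
All flips: (5,2)

Answer: ........
.W......
.BWB....
...WB...
.BBWB...
..WBB...
.W......
........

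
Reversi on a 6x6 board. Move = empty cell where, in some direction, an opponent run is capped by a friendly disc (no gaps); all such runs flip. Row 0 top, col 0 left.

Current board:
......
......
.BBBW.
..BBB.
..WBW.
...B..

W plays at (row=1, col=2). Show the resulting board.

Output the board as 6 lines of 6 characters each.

Answer: ......
..W...
.BWBW.
..WBB.
..WBW.
...B..

Derivation:
Place W at (1,2); scan 8 dirs for brackets.
Dir NW: first cell '.' (not opp) -> no flip
Dir N: first cell '.' (not opp) -> no flip
Dir NE: first cell '.' (not opp) -> no flip
Dir W: first cell '.' (not opp) -> no flip
Dir E: first cell '.' (not opp) -> no flip
Dir SW: opp run (2,1), next='.' -> no flip
Dir S: opp run (2,2) (3,2) capped by W -> flip
Dir SE: opp run (2,3) (3,4), next='.' -> no flip
All flips: (2,2) (3,2)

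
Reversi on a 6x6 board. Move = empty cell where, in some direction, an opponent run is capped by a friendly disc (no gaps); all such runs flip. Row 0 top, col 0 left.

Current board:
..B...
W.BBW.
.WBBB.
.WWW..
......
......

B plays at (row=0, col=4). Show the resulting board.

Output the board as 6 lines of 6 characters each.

Place B at (0,4); scan 8 dirs for brackets.
Dir NW: edge -> no flip
Dir N: edge -> no flip
Dir NE: edge -> no flip
Dir W: first cell '.' (not opp) -> no flip
Dir E: first cell '.' (not opp) -> no flip
Dir SW: first cell 'B' (not opp) -> no flip
Dir S: opp run (1,4) capped by B -> flip
Dir SE: first cell '.' (not opp) -> no flip
All flips: (1,4)

Answer: ..B.B.
W.BBB.
.WBBB.
.WWW..
......
......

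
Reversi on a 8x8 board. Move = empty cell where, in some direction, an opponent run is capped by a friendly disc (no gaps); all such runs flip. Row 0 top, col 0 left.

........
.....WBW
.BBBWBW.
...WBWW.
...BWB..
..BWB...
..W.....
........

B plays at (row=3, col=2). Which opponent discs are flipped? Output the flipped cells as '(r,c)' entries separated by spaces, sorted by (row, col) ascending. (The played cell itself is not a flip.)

Answer: (3,3)

Derivation:
Dir NW: first cell 'B' (not opp) -> no flip
Dir N: first cell 'B' (not opp) -> no flip
Dir NE: first cell 'B' (not opp) -> no flip
Dir W: first cell '.' (not opp) -> no flip
Dir E: opp run (3,3) capped by B -> flip
Dir SW: first cell '.' (not opp) -> no flip
Dir S: first cell '.' (not opp) -> no flip
Dir SE: first cell 'B' (not opp) -> no flip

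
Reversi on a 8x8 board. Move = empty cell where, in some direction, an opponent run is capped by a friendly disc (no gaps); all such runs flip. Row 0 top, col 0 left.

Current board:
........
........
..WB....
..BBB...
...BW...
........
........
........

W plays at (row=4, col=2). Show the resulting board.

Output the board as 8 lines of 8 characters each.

Answer: ........
........
..WB....
..WBB...
..WWW...
........
........
........

Derivation:
Place W at (4,2); scan 8 dirs for brackets.
Dir NW: first cell '.' (not opp) -> no flip
Dir N: opp run (3,2) capped by W -> flip
Dir NE: opp run (3,3), next='.' -> no flip
Dir W: first cell '.' (not opp) -> no flip
Dir E: opp run (4,3) capped by W -> flip
Dir SW: first cell '.' (not opp) -> no flip
Dir S: first cell '.' (not opp) -> no flip
Dir SE: first cell '.' (not opp) -> no flip
All flips: (3,2) (4,3)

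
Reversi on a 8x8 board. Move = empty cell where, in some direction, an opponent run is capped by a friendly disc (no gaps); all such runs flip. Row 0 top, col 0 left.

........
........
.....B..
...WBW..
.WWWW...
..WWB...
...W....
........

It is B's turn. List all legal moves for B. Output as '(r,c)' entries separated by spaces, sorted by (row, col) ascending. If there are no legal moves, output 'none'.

(2,2): no bracket -> illegal
(2,3): no bracket -> illegal
(2,4): no bracket -> illegal
(2,6): no bracket -> illegal
(3,0): no bracket -> illegal
(3,1): no bracket -> illegal
(3,2): flips 2 -> legal
(3,6): flips 1 -> legal
(4,0): no bracket -> illegal
(4,5): flips 1 -> legal
(4,6): no bracket -> illegal
(5,0): no bracket -> illegal
(5,1): flips 2 -> legal
(5,5): no bracket -> illegal
(6,1): flips 2 -> legal
(6,2): no bracket -> illegal
(6,4): no bracket -> illegal
(7,2): flips 1 -> legal
(7,3): no bracket -> illegal
(7,4): no bracket -> illegal

Answer: (3,2) (3,6) (4,5) (5,1) (6,1) (7,2)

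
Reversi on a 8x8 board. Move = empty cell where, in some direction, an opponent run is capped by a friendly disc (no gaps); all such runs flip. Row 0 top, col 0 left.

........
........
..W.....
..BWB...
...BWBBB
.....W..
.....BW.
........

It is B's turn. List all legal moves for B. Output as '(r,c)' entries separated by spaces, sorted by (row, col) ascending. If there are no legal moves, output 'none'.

Answer: (1,2) (2,3) (5,4) (6,4) (6,7)

Derivation:
(1,1): no bracket -> illegal
(1,2): flips 1 -> legal
(1,3): no bracket -> illegal
(2,1): no bracket -> illegal
(2,3): flips 1 -> legal
(2,4): no bracket -> illegal
(3,1): no bracket -> illegal
(3,5): no bracket -> illegal
(4,2): no bracket -> illegal
(5,3): no bracket -> illegal
(5,4): flips 1 -> legal
(5,6): no bracket -> illegal
(5,7): no bracket -> illegal
(6,4): flips 1 -> legal
(6,7): flips 1 -> legal
(7,5): no bracket -> illegal
(7,6): no bracket -> illegal
(7,7): no bracket -> illegal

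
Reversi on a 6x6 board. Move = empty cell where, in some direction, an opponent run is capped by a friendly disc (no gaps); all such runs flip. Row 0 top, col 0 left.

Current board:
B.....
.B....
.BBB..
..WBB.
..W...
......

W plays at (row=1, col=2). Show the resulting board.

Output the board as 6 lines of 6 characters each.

Answer: B.....
.BW...
.BWB..
..WBB.
..W...
......

Derivation:
Place W at (1,2); scan 8 dirs for brackets.
Dir NW: first cell '.' (not opp) -> no flip
Dir N: first cell '.' (not opp) -> no flip
Dir NE: first cell '.' (not opp) -> no flip
Dir W: opp run (1,1), next='.' -> no flip
Dir E: first cell '.' (not opp) -> no flip
Dir SW: opp run (2,1), next='.' -> no flip
Dir S: opp run (2,2) capped by W -> flip
Dir SE: opp run (2,3) (3,4), next='.' -> no flip
All flips: (2,2)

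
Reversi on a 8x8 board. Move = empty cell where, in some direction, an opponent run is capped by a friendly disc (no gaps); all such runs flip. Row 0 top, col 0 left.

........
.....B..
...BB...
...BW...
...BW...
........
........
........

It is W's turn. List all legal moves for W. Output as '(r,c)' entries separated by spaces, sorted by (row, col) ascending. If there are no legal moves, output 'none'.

Answer: (1,2) (1,4) (2,2) (3,2) (4,2) (5,2)

Derivation:
(0,4): no bracket -> illegal
(0,5): no bracket -> illegal
(0,6): no bracket -> illegal
(1,2): flips 1 -> legal
(1,3): no bracket -> illegal
(1,4): flips 1 -> legal
(1,6): no bracket -> illegal
(2,2): flips 1 -> legal
(2,5): no bracket -> illegal
(2,6): no bracket -> illegal
(3,2): flips 1 -> legal
(3,5): no bracket -> illegal
(4,2): flips 1 -> legal
(5,2): flips 1 -> legal
(5,3): no bracket -> illegal
(5,4): no bracket -> illegal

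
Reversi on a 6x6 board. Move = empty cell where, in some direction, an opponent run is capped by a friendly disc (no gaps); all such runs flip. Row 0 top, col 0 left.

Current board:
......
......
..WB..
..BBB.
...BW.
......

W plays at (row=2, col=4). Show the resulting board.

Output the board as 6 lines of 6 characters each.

Answer: ......
......
..WWW.
..BBW.
...BW.
......

Derivation:
Place W at (2,4); scan 8 dirs for brackets.
Dir NW: first cell '.' (not opp) -> no flip
Dir N: first cell '.' (not opp) -> no flip
Dir NE: first cell '.' (not opp) -> no flip
Dir W: opp run (2,3) capped by W -> flip
Dir E: first cell '.' (not opp) -> no flip
Dir SW: opp run (3,3), next='.' -> no flip
Dir S: opp run (3,4) capped by W -> flip
Dir SE: first cell '.' (not opp) -> no flip
All flips: (2,3) (3,4)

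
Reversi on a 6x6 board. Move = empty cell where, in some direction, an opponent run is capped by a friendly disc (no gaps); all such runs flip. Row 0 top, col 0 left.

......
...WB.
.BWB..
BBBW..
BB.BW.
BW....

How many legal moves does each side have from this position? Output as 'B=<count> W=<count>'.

-- B to move --
(0,2): no bracket -> illegal
(0,3): flips 1 -> legal
(0,4): flips 2 -> legal
(1,1): no bracket -> illegal
(1,2): flips 2 -> legal
(2,4): no bracket -> illegal
(3,4): flips 1 -> legal
(3,5): no bracket -> illegal
(4,2): no bracket -> illegal
(4,5): flips 1 -> legal
(5,2): flips 1 -> legal
(5,3): no bracket -> illegal
(5,4): no bracket -> illegal
(5,5): no bracket -> illegal
B mobility = 6
-- W to move --
(0,3): no bracket -> illegal
(0,4): no bracket -> illegal
(0,5): no bracket -> illegal
(1,0): no bracket -> illegal
(1,1): flips 3 -> legal
(1,2): no bracket -> illegal
(1,5): flips 1 -> legal
(2,0): flips 1 -> legal
(2,4): flips 1 -> legal
(2,5): no bracket -> illegal
(3,4): no bracket -> illegal
(4,2): flips 2 -> legal
(5,2): no bracket -> illegal
(5,3): flips 1 -> legal
(5,4): no bracket -> illegal
W mobility = 6

Answer: B=6 W=6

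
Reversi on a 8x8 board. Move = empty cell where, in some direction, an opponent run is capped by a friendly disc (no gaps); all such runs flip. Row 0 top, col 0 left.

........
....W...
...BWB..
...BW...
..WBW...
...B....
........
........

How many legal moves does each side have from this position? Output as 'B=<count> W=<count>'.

Answer: B=9 W=9

Derivation:
-- B to move --
(0,3): flips 1 -> legal
(0,4): no bracket -> illegal
(0,5): flips 1 -> legal
(1,3): no bracket -> illegal
(1,5): flips 1 -> legal
(3,1): flips 1 -> legal
(3,2): no bracket -> illegal
(3,5): flips 2 -> legal
(4,1): flips 1 -> legal
(4,5): flips 2 -> legal
(5,1): flips 1 -> legal
(5,2): no bracket -> illegal
(5,4): no bracket -> illegal
(5,5): flips 1 -> legal
B mobility = 9
-- W to move --
(1,2): flips 1 -> legal
(1,3): no bracket -> illegal
(1,5): no bracket -> illegal
(1,6): flips 1 -> legal
(2,2): flips 2 -> legal
(2,6): flips 1 -> legal
(3,2): flips 2 -> legal
(3,5): no bracket -> illegal
(3,6): flips 1 -> legal
(5,2): flips 1 -> legal
(5,4): no bracket -> illegal
(6,2): flips 1 -> legal
(6,3): no bracket -> illegal
(6,4): flips 1 -> legal
W mobility = 9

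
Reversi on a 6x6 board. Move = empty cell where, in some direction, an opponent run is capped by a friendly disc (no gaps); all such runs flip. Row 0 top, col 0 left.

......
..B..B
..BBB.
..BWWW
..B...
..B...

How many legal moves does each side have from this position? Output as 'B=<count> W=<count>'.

-- B to move --
(2,5): no bracket -> illegal
(4,3): flips 1 -> legal
(4,4): flips 2 -> legal
(4,5): flips 1 -> legal
B mobility = 3
-- W to move --
(0,1): flips 2 -> legal
(0,2): no bracket -> illegal
(0,3): no bracket -> illegal
(0,4): no bracket -> illegal
(0,5): no bracket -> illegal
(1,1): flips 1 -> legal
(1,3): flips 2 -> legal
(1,4): flips 1 -> legal
(2,1): no bracket -> illegal
(2,5): no bracket -> illegal
(3,1): flips 1 -> legal
(4,1): no bracket -> illegal
(4,3): no bracket -> illegal
(5,1): flips 1 -> legal
(5,3): no bracket -> illegal
W mobility = 6

Answer: B=3 W=6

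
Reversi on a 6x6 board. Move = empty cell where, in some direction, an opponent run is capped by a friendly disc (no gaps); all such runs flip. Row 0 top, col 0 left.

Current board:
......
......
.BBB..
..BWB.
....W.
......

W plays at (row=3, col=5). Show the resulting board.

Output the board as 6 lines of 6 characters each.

Place W at (3,5); scan 8 dirs for brackets.
Dir NW: first cell '.' (not opp) -> no flip
Dir N: first cell '.' (not opp) -> no flip
Dir NE: edge -> no flip
Dir W: opp run (3,4) capped by W -> flip
Dir E: edge -> no flip
Dir SW: first cell 'W' (not opp) -> no flip
Dir S: first cell '.' (not opp) -> no flip
Dir SE: edge -> no flip
All flips: (3,4)

Answer: ......
......
.BBB..
..BWWW
....W.
......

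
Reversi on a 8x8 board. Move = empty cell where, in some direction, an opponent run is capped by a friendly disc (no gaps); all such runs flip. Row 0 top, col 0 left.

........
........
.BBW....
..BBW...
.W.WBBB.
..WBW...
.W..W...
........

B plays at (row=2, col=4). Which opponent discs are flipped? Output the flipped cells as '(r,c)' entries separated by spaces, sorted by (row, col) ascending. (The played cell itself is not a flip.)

Answer: (2,3) (3,4)

Derivation:
Dir NW: first cell '.' (not opp) -> no flip
Dir N: first cell '.' (not opp) -> no flip
Dir NE: first cell '.' (not opp) -> no flip
Dir W: opp run (2,3) capped by B -> flip
Dir E: first cell '.' (not opp) -> no flip
Dir SW: first cell 'B' (not opp) -> no flip
Dir S: opp run (3,4) capped by B -> flip
Dir SE: first cell '.' (not opp) -> no flip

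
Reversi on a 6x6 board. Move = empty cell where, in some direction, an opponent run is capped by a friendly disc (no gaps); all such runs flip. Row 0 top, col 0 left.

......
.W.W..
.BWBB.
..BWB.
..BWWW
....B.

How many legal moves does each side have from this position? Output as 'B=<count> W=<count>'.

-- B to move --
(0,0): no bracket -> illegal
(0,1): flips 1 -> legal
(0,2): flips 1 -> legal
(0,3): flips 1 -> legal
(0,4): no bracket -> illegal
(1,0): no bracket -> illegal
(1,2): flips 1 -> legal
(1,4): no bracket -> illegal
(2,0): no bracket -> illegal
(3,1): no bracket -> illegal
(3,5): no bracket -> illegal
(5,2): flips 1 -> legal
(5,3): flips 2 -> legal
(5,5): no bracket -> illegal
B mobility = 6
-- W to move --
(1,0): flips 2 -> legal
(1,2): flips 2 -> legal
(1,4): flips 2 -> legal
(1,5): flips 1 -> legal
(2,0): flips 1 -> legal
(2,5): flips 3 -> legal
(3,0): no bracket -> illegal
(3,1): flips 2 -> legal
(3,5): flips 2 -> legal
(4,1): flips 1 -> legal
(5,1): flips 1 -> legal
(5,2): flips 2 -> legal
(5,3): no bracket -> illegal
(5,5): no bracket -> illegal
W mobility = 11

Answer: B=6 W=11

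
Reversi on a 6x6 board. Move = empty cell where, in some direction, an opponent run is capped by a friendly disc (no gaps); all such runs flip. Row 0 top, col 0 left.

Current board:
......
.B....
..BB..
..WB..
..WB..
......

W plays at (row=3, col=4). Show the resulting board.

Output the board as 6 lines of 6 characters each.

Place W at (3,4); scan 8 dirs for brackets.
Dir NW: opp run (2,3), next='.' -> no flip
Dir N: first cell '.' (not opp) -> no flip
Dir NE: first cell '.' (not opp) -> no flip
Dir W: opp run (3,3) capped by W -> flip
Dir E: first cell '.' (not opp) -> no flip
Dir SW: opp run (4,3), next='.' -> no flip
Dir S: first cell '.' (not opp) -> no flip
Dir SE: first cell '.' (not opp) -> no flip
All flips: (3,3)

Answer: ......
.B....
..BB..
..WWW.
..WB..
......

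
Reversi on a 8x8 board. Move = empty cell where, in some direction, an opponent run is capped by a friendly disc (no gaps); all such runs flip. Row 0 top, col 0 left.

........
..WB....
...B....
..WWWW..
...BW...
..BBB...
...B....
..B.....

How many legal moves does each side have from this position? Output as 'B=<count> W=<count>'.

-- B to move --
(0,1): flips 1 -> legal
(0,2): no bracket -> illegal
(0,3): no bracket -> illegal
(1,1): flips 1 -> legal
(2,1): flips 1 -> legal
(2,2): no bracket -> illegal
(2,4): flips 2 -> legal
(2,5): flips 1 -> legal
(2,6): flips 2 -> legal
(3,1): no bracket -> illegal
(3,6): no bracket -> illegal
(4,1): flips 1 -> legal
(4,2): no bracket -> illegal
(4,5): flips 2 -> legal
(4,6): no bracket -> illegal
(5,5): no bracket -> illegal
B mobility = 8
-- W to move --
(0,2): no bracket -> illegal
(0,3): flips 2 -> legal
(0,4): no bracket -> illegal
(1,4): flips 2 -> legal
(2,2): no bracket -> illegal
(2,4): no bracket -> illegal
(4,1): no bracket -> illegal
(4,2): flips 1 -> legal
(4,5): no bracket -> illegal
(5,1): no bracket -> illegal
(5,5): no bracket -> illegal
(6,1): flips 2 -> legal
(6,2): flips 1 -> legal
(6,4): flips 1 -> legal
(6,5): flips 2 -> legal
(7,1): no bracket -> illegal
(7,3): flips 3 -> legal
(7,4): no bracket -> illegal
W mobility = 8

Answer: B=8 W=8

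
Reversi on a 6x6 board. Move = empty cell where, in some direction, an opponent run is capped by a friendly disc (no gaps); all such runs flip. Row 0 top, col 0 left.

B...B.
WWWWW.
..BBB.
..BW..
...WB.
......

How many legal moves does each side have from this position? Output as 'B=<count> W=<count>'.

Answer: B=9 W=9

Derivation:
-- B to move --
(0,1): flips 1 -> legal
(0,2): flips 2 -> legal
(0,3): flips 1 -> legal
(0,5): flips 1 -> legal
(1,5): no bracket -> illegal
(2,0): flips 1 -> legal
(2,1): no bracket -> illegal
(2,5): no bracket -> illegal
(3,4): flips 1 -> legal
(4,2): flips 2 -> legal
(5,2): no bracket -> illegal
(5,3): flips 2 -> legal
(5,4): flips 1 -> legal
B mobility = 9
-- W to move --
(0,1): no bracket -> illegal
(0,3): no bracket -> illegal
(0,5): no bracket -> illegal
(1,5): flips 1 -> legal
(2,1): flips 1 -> legal
(2,5): no bracket -> illegal
(3,1): flips 2 -> legal
(3,4): flips 2 -> legal
(3,5): flips 1 -> legal
(4,1): flips 2 -> legal
(4,2): flips 2 -> legal
(4,5): flips 1 -> legal
(5,3): no bracket -> illegal
(5,4): no bracket -> illegal
(5,5): flips 1 -> legal
W mobility = 9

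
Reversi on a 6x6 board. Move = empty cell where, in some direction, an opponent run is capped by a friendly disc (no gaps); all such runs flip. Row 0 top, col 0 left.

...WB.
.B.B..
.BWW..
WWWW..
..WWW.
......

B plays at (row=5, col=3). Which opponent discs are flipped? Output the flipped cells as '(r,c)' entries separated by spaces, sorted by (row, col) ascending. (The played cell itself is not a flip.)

Answer: (2,3) (3,3) (4,3)

Derivation:
Dir NW: opp run (4,2) (3,1), next='.' -> no flip
Dir N: opp run (4,3) (3,3) (2,3) capped by B -> flip
Dir NE: opp run (4,4), next='.' -> no flip
Dir W: first cell '.' (not opp) -> no flip
Dir E: first cell '.' (not opp) -> no flip
Dir SW: edge -> no flip
Dir S: edge -> no flip
Dir SE: edge -> no flip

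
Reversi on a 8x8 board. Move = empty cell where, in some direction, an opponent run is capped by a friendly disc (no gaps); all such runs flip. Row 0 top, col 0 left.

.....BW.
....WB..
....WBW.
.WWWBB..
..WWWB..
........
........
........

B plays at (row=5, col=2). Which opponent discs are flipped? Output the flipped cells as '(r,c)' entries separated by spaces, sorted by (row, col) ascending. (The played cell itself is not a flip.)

Answer: (4,3)

Derivation:
Dir NW: first cell '.' (not opp) -> no flip
Dir N: opp run (4,2) (3,2), next='.' -> no flip
Dir NE: opp run (4,3) capped by B -> flip
Dir W: first cell '.' (not opp) -> no flip
Dir E: first cell '.' (not opp) -> no flip
Dir SW: first cell '.' (not opp) -> no flip
Dir S: first cell '.' (not opp) -> no flip
Dir SE: first cell '.' (not opp) -> no flip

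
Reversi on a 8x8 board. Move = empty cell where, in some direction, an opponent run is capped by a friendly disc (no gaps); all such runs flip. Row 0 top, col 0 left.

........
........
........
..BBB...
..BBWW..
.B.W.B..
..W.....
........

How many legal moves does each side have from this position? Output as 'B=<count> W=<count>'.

-- B to move --
(3,5): flips 1 -> legal
(3,6): no bracket -> illegal
(4,6): flips 2 -> legal
(5,2): no bracket -> illegal
(5,4): flips 1 -> legal
(5,6): flips 1 -> legal
(6,1): no bracket -> illegal
(6,3): flips 1 -> legal
(6,4): flips 1 -> legal
(7,1): no bracket -> illegal
(7,2): no bracket -> illegal
(7,3): flips 1 -> legal
B mobility = 7
-- W to move --
(2,1): no bracket -> illegal
(2,2): flips 1 -> legal
(2,3): flips 3 -> legal
(2,4): flips 1 -> legal
(2,5): no bracket -> illegal
(3,1): flips 1 -> legal
(3,5): no bracket -> illegal
(4,0): flips 1 -> legal
(4,1): flips 2 -> legal
(4,6): no bracket -> illegal
(5,0): no bracket -> illegal
(5,2): no bracket -> illegal
(5,4): no bracket -> illegal
(5,6): no bracket -> illegal
(6,0): no bracket -> illegal
(6,1): no bracket -> illegal
(6,4): no bracket -> illegal
(6,5): flips 1 -> legal
(6,6): flips 1 -> legal
W mobility = 8

Answer: B=7 W=8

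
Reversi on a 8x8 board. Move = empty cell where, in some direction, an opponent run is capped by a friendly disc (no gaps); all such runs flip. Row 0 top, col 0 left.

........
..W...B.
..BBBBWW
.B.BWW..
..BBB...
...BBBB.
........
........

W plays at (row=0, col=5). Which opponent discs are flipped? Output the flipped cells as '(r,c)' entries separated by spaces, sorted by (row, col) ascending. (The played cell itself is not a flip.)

Dir NW: edge -> no flip
Dir N: edge -> no flip
Dir NE: edge -> no flip
Dir W: first cell '.' (not opp) -> no flip
Dir E: first cell '.' (not opp) -> no flip
Dir SW: first cell '.' (not opp) -> no flip
Dir S: first cell '.' (not opp) -> no flip
Dir SE: opp run (1,6) capped by W -> flip

Answer: (1,6)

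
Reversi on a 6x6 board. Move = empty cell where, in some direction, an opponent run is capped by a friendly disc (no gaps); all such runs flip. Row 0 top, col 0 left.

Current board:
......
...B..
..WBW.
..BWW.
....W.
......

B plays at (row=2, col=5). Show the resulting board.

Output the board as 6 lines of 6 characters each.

Answer: ......
...B..
..WBBB
..BWW.
....W.
......

Derivation:
Place B at (2,5); scan 8 dirs for brackets.
Dir NW: first cell '.' (not opp) -> no flip
Dir N: first cell '.' (not opp) -> no flip
Dir NE: edge -> no flip
Dir W: opp run (2,4) capped by B -> flip
Dir E: edge -> no flip
Dir SW: opp run (3,4), next='.' -> no flip
Dir S: first cell '.' (not opp) -> no flip
Dir SE: edge -> no flip
All flips: (2,4)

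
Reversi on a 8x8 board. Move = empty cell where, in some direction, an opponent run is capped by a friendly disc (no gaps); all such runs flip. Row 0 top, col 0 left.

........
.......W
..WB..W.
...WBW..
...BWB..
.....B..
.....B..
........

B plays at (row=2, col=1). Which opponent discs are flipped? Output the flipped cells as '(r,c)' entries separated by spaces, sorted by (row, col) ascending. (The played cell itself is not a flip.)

Dir NW: first cell '.' (not opp) -> no flip
Dir N: first cell '.' (not opp) -> no flip
Dir NE: first cell '.' (not opp) -> no flip
Dir W: first cell '.' (not opp) -> no flip
Dir E: opp run (2,2) capped by B -> flip
Dir SW: first cell '.' (not opp) -> no flip
Dir S: first cell '.' (not opp) -> no flip
Dir SE: first cell '.' (not opp) -> no flip

Answer: (2,2)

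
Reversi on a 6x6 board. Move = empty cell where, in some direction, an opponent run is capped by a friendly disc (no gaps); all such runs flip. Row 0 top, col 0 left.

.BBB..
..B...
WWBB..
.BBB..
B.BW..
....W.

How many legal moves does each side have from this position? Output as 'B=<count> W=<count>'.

-- B to move --
(1,0): flips 1 -> legal
(1,1): flips 1 -> legal
(3,0): flips 1 -> legal
(3,4): no bracket -> illegal
(4,4): flips 1 -> legal
(4,5): no bracket -> illegal
(5,2): no bracket -> illegal
(5,3): flips 1 -> legal
(5,5): no bracket -> illegal
B mobility = 5
-- W to move --
(0,0): no bracket -> illegal
(0,4): no bracket -> illegal
(1,0): no bracket -> illegal
(1,1): no bracket -> illegal
(1,3): flips 2 -> legal
(1,4): no bracket -> illegal
(2,4): flips 2 -> legal
(3,0): no bracket -> illegal
(3,4): no bracket -> illegal
(4,1): flips 2 -> legal
(4,4): no bracket -> illegal
(5,0): no bracket -> illegal
(5,1): no bracket -> illegal
(5,2): no bracket -> illegal
(5,3): flips 2 -> legal
W mobility = 4

Answer: B=5 W=4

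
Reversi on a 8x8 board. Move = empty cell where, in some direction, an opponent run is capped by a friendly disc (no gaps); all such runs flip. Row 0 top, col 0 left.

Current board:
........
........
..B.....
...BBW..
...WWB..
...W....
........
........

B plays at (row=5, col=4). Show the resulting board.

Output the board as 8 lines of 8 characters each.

Place B at (5,4); scan 8 dirs for brackets.
Dir NW: opp run (4,3), next='.' -> no flip
Dir N: opp run (4,4) capped by B -> flip
Dir NE: first cell 'B' (not opp) -> no flip
Dir W: opp run (5,3), next='.' -> no flip
Dir E: first cell '.' (not opp) -> no flip
Dir SW: first cell '.' (not opp) -> no flip
Dir S: first cell '.' (not opp) -> no flip
Dir SE: first cell '.' (not opp) -> no flip
All flips: (4,4)

Answer: ........
........
..B.....
...BBW..
...WBB..
...WB...
........
........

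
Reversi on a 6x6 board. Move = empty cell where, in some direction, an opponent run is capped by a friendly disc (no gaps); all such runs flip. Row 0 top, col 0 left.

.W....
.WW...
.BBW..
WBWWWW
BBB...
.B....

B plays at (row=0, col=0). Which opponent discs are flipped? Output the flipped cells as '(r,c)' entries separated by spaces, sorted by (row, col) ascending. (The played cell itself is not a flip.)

Answer: (1,1)

Derivation:
Dir NW: edge -> no flip
Dir N: edge -> no flip
Dir NE: edge -> no flip
Dir W: edge -> no flip
Dir E: opp run (0,1), next='.' -> no flip
Dir SW: edge -> no flip
Dir S: first cell '.' (not opp) -> no flip
Dir SE: opp run (1,1) capped by B -> flip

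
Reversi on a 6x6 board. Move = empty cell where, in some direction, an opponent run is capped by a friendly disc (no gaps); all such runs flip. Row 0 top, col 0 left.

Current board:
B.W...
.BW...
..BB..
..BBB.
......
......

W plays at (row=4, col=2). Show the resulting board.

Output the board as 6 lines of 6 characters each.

Place W at (4,2); scan 8 dirs for brackets.
Dir NW: first cell '.' (not opp) -> no flip
Dir N: opp run (3,2) (2,2) capped by W -> flip
Dir NE: opp run (3,3), next='.' -> no flip
Dir W: first cell '.' (not opp) -> no flip
Dir E: first cell '.' (not opp) -> no flip
Dir SW: first cell '.' (not opp) -> no flip
Dir S: first cell '.' (not opp) -> no flip
Dir SE: first cell '.' (not opp) -> no flip
All flips: (2,2) (3,2)

Answer: B.W...
.BW...
..WB..
..WBB.
..W...
......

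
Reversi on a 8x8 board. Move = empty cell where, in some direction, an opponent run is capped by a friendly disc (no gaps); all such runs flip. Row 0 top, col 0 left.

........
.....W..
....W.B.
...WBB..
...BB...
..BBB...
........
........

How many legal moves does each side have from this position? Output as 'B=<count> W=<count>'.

-- B to move --
(0,4): flips 1 -> legal
(0,5): no bracket -> illegal
(0,6): no bracket -> illegal
(1,3): flips 1 -> legal
(1,4): flips 1 -> legal
(1,6): no bracket -> illegal
(2,2): flips 1 -> legal
(2,3): flips 1 -> legal
(2,5): no bracket -> illegal
(3,2): flips 1 -> legal
(4,2): no bracket -> illegal
B mobility = 6
-- W to move --
(1,6): no bracket -> illegal
(1,7): no bracket -> illegal
(2,3): no bracket -> illegal
(2,5): no bracket -> illegal
(2,7): no bracket -> illegal
(3,2): no bracket -> illegal
(3,6): flips 2 -> legal
(3,7): flips 1 -> legal
(4,1): no bracket -> illegal
(4,2): no bracket -> illegal
(4,5): no bracket -> illegal
(4,6): flips 1 -> legal
(5,1): no bracket -> illegal
(5,5): flips 1 -> legal
(6,1): no bracket -> illegal
(6,2): no bracket -> illegal
(6,3): flips 2 -> legal
(6,4): flips 3 -> legal
(6,5): no bracket -> illegal
W mobility = 6

Answer: B=6 W=6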